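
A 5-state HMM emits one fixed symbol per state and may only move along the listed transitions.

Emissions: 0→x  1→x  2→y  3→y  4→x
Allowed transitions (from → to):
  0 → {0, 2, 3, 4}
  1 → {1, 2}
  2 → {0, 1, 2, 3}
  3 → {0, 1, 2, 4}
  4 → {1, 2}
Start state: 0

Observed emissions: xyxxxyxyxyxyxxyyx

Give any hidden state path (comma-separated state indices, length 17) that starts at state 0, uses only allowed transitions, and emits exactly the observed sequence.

0,2,0,0,0,2,1,2,1,2,0,3,4,1,2,2,0

  0: obs=x cand={0,1,4} pick 0 [start]
  1: obs=y cand={2,3} pick 2 [0->2 ok]
  2: obs=x cand={0,1,4} pick 0 [2->0 ok]
  3: obs=x cand={0,1,4} pick 0 [0->0 ok]
  4: obs=x cand={0,1,4} pick 0 [0->0 ok]
  5: obs=y cand={2,3} pick 2 [0->2 ok]
  6: obs=x cand={0,1,4} pick 1 [2->1 ok]
  7: obs=y cand={2,3} pick 2 [1->2 ok]
  8: obs=x cand={0,1,4} pick 1 [2->1 ok]
  9: obs=y cand={2,3} pick 2 [1->2 ok]
  10: obs=x cand={0,1,4} pick 0 [2->0 ok]
  11: obs=y cand={2,3} pick 3 [0->3 ok]
  12: obs=x cand={0,1,4} pick 4 [3->4 ok]
  13: obs=x cand={0,1,4} pick 1 [4->1 ok]
  14: obs=y cand={2,3} pick 2 [1->2 ok]
  15: obs=y cand={2,3} pick 2 [2->2 ok]
  16: obs=x cand={0,1,4} pick 0 [2->0 ok]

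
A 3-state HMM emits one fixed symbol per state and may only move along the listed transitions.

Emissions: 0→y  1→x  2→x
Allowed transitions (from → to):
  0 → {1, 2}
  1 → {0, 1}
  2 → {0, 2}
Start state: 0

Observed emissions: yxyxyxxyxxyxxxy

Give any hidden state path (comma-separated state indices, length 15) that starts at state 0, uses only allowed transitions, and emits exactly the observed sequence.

0,1,0,1,0,2,2,0,1,1,0,2,2,2,0

  [0] y  {0}  => 0  start
  [1] x  {1,2}  => 1  0->1 ok
  [2] y  {0}  => 0  1->0 ok
  [3] x  {1,2}  => 1  0->1 ok
  [4] y  {0}  => 0  1->0 ok
  [5] x  {1,2}  => 2  0->2 ok
  [6] x  {1,2}  => 2  2->2 ok
  [7] y  {0}  => 0  2->0 ok
  [8] x  {1,2}  => 1  0->1 ok
  [9] x  {1,2}  => 1  1->1 ok
  [10] y  {0}  => 0  1->0 ok
  [11] x  {1,2}  => 2  0->2 ok
  [12] x  {1,2}  => 2  2->2 ok
  [13] x  {1,2}  => 2  2->2 ok
  [14] y  {0}  => 0  2->0 ok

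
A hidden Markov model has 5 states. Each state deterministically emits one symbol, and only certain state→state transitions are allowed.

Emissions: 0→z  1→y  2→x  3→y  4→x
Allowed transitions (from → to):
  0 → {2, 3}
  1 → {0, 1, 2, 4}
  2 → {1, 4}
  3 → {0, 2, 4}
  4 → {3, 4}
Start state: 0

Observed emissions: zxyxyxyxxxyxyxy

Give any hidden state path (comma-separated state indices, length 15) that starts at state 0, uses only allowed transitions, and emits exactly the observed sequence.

0,2,1,2,1,4,3,4,4,4,3,2,1,4,3

  0: obs=z cand={0} pick 0 [start]
  1: obs=x cand={2,4} pick 2 [0->2 ok]
  2: obs=y cand={1,3} pick 1 [2->1 ok]
  3: obs=x cand={2,4} pick 2 [1->2 ok]
  4: obs=y cand={1,3} pick 1 [2->1 ok]
  5: obs=x cand={2,4} pick 4 [1->4 ok]
  6: obs=y cand={1,3} pick 3 [4->3 ok]
  7: obs=x cand={2,4} pick 4 [3->4 ok]
  8: obs=x cand={2,4} pick 4 [4->4 ok]
  9: obs=x cand={2,4} pick 4 [4->4 ok]
  10: obs=y cand={1,3} pick 3 [4->3 ok]
  11: obs=x cand={2,4} pick 2 [3->2 ok]
  12: obs=y cand={1,3} pick 1 [2->1 ok]
  13: obs=x cand={2,4} pick 4 [1->4 ok]
  14: obs=y cand={1,3} pick 3 [4->3 ok]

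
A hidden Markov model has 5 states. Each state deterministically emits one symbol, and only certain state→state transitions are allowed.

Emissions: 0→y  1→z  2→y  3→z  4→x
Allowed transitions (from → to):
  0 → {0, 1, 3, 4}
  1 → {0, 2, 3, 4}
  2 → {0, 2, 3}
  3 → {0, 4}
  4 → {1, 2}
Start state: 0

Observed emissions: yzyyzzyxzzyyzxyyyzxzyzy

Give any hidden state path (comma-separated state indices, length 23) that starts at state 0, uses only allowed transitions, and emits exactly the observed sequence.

0,1,2,0,1,3,0,4,1,3,0,0,3,4,2,2,0,3,4,1,2,3,0

  t0 'y' -> {0,2}, take 0 (start)
  t1 'z' -> {1,3}, take 1 (0->1 ok)
  t2 'y' -> {0,2}, take 2 (1->2 ok)
  t3 'y' -> {0,2}, take 0 (2->0 ok)
  t4 'z' -> {1,3}, take 1 (0->1 ok)
  t5 'z' -> {1,3}, take 3 (1->3 ok)
  t6 'y' -> {0,2}, take 0 (3->0 ok)
  t7 'x' -> {4}, take 4 (0->4 ok)
  t8 'z' -> {1,3}, take 1 (4->1 ok)
  t9 'z' -> {1,3}, take 3 (1->3 ok)
  t10 'y' -> {0,2}, take 0 (3->0 ok)
  t11 'y' -> {0,2}, take 0 (0->0 ok)
  t12 'z' -> {1,3}, take 3 (0->3 ok)
  t13 'x' -> {4}, take 4 (3->4 ok)
  t14 'y' -> {0,2}, take 2 (4->2 ok)
  t15 'y' -> {0,2}, take 2 (2->2 ok)
  t16 'y' -> {0,2}, take 0 (2->0 ok)
  t17 'z' -> {1,3}, take 3 (0->3 ok)
  t18 'x' -> {4}, take 4 (3->4 ok)
  t19 'z' -> {1,3}, take 1 (4->1 ok)
  t20 'y' -> {0,2}, take 2 (1->2 ok)
  t21 'z' -> {1,3}, take 3 (2->3 ok)
  t22 'y' -> {0,2}, take 0 (3->0 ok)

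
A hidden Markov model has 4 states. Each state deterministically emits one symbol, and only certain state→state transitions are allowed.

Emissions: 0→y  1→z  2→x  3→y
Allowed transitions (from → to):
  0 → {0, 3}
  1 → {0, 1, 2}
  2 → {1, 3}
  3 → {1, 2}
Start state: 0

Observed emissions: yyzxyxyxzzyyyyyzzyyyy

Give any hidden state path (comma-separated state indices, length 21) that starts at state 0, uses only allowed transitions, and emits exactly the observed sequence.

0,3,1,2,3,2,3,2,1,1,0,0,0,0,3,1,1,0,0,0,3

  [0] y  {0,3}  => 0  start
  [1] y  {0,3}  => 3  0->3 ok
  [2] z  {1}  => 1  3->1 ok
  [3] x  {2}  => 2  1->2 ok
  [4] y  {0,3}  => 3  2->3 ok
  [5] x  {2}  => 2  3->2 ok
  [6] y  {0,3}  => 3  2->3 ok
  [7] x  {2}  => 2  3->2 ok
  [8] z  {1}  => 1  2->1 ok
  [9] z  {1}  => 1  1->1 ok
  [10] y  {0,3}  => 0  1->0 ok
  [11] y  {0,3}  => 0  0->0 ok
  [12] y  {0,3}  => 0  0->0 ok
  [13] y  {0,3}  => 0  0->0 ok
  [14] y  {0,3}  => 3  0->3 ok
  [15] z  {1}  => 1  3->1 ok
  [16] z  {1}  => 1  1->1 ok
  [17] y  {0,3}  => 0  1->0 ok
  [18] y  {0,3}  => 0  0->0 ok
  [19] y  {0,3}  => 0  0->0 ok
  [20] y  {0,3}  => 3  0->3 ok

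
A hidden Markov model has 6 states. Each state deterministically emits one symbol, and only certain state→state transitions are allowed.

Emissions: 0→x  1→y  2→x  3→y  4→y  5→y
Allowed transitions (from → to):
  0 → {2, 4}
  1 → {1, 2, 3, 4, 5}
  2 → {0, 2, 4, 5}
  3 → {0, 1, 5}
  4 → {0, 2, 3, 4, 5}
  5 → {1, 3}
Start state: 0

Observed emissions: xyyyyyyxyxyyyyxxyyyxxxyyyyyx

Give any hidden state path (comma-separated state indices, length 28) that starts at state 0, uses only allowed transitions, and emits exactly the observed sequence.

  t0 'x' -> {0,2}, take 0 (start)
  t1 'y' -> {1,3,4,5}, take 4 (0->4 ok)
  t2 'y' -> {1,3,4,5}, take 4 (4->4 ok)
  t3 'y' -> {1,3,4,5}, take 3 (4->3 ok)
  t4 'y' -> {1,3,4,5}, take 5 (3->5 ok)
  t5 'y' -> {1,3,4,5}, take 1 (5->1 ok)
  t6 'y' -> {1,3,4,5}, take 3 (1->3 ok)
  t7 'x' -> {0,2}, take 0 (3->0 ok)
  t8 'y' -> {1,3,4,5}, take 4 (0->4 ok)
  t9 'x' -> {0,2}, take 0 (4->0 ok)
  t10 'y' -> {1,3,4,5}, take 4 (0->4 ok)
  t11 'y' -> {1,3,4,5}, take 3 (4->3 ok)
  t12 'y' -> {1,3,4,5}, take 1 (3->1 ok)
  t13 'y' -> {1,3,4,5}, take 3 (1->3 ok)
  t14 'x' -> {0,2}, take 0 (3->0 ok)
  t15 'x' -> {0,2}, take 2 (0->2 ok)
  t16 'y' -> {1,3,4,5}, take 4 (2->4 ok)
  t17 'y' -> {1,3,4,5}, take 4 (4->4 ok)
  t18 'y' -> {1,3,4,5}, take 4 (4->4 ok)
  t19 'x' -> {0,2}, take 0 (4->0 ok)
  t20 'x' -> {0,2}, take 2 (0->2 ok)
  t21 'x' -> {0,2}, take 2 (2->2 ok)
  t22 'y' -> {1,3,4,5}, take 5 (2->5 ok)
  t23 'y' -> {1,3,4,5}, take 3 (5->3 ok)
  t24 'y' -> {1,3,4,5}, take 1 (3->1 ok)
  t25 'y' -> {1,3,4,5}, take 5 (1->5 ok)
  t26 'y' -> {1,3,4,5}, take 3 (5->3 ok)
  t27 'x' -> {0,2}, take 0 (3->0 ok)

0,4,4,3,5,1,3,0,4,0,4,3,1,3,0,2,4,4,4,0,2,2,5,3,1,5,3,0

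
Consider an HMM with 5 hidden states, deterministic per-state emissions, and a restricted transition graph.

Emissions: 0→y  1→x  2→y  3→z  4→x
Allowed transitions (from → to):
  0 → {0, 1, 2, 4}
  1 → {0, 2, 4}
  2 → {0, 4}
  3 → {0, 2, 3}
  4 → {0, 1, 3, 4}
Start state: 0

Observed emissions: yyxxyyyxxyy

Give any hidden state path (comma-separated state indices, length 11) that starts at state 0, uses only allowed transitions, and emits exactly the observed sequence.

  pos 0: y in {0,2}, choose 0; start
  pos 1: y in {0,2}, choose 2; 0->2 ok
  pos 2: x in {1,4}, choose 4; 2->4 ok
  pos 3: x in {1,4}, choose 1; 4->1 ok
  pos 4: y in {0,2}, choose 0; 1->0 ok
  pos 5: y in {0,2}, choose 2; 0->2 ok
  pos 6: y in {0,2}, choose 0; 2->0 ok
  pos 7: x in {1,4}, choose 4; 0->4 ok
  pos 8: x in {1,4}, choose 4; 4->4 ok
  pos 9: y in {0,2}, choose 0; 4->0 ok
  pos 10: y in {0,2}, choose 2; 0->2 ok

0,2,4,1,0,2,0,4,4,0,2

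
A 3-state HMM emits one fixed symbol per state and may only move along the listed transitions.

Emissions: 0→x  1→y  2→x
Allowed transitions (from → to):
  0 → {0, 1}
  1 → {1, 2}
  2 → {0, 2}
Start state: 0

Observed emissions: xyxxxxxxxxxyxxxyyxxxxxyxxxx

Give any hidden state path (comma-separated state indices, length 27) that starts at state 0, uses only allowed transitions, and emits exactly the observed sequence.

  0: obs=x cand={0,2} pick 0 [start]
  1: obs=y cand={1} pick 1 [0->1 ok]
  2: obs=x cand={0,2} pick 2 [1->2 ok]
  3: obs=x cand={0,2} pick 0 [2->0 ok]
  4: obs=x cand={0,2} pick 0 [0->0 ok]
  5: obs=x cand={0,2} pick 0 [0->0 ok]
  6: obs=x cand={0,2} pick 0 [0->0 ok]
  7: obs=x cand={0,2} pick 0 [0->0 ok]
  8: obs=x cand={0,2} pick 0 [0->0 ok]
  9: obs=x cand={0,2} pick 0 [0->0 ok]
  10: obs=x cand={0,2} pick 0 [0->0 ok]
  11: obs=y cand={1} pick 1 [0->1 ok]
  12: obs=x cand={0,2} pick 2 [1->2 ok]
  13: obs=x cand={0,2} pick 2 [2->2 ok]
  14: obs=x cand={0,2} pick 0 [2->0 ok]
  15: obs=y cand={1} pick 1 [0->1 ok]
  16: obs=y cand={1} pick 1 [1->1 ok]
  17: obs=x cand={0,2} pick 2 [1->2 ok]
  18: obs=x cand={0,2} pick 2 [2->2 ok]
  19: obs=x cand={0,2} pick 2 [2->2 ok]
  20: obs=x cand={0,2} pick 2 [2->2 ok]
  21: obs=x cand={0,2} pick 0 [2->0 ok]
  22: obs=y cand={1} pick 1 [0->1 ok]
  23: obs=x cand={0,2} pick 2 [1->2 ok]
  24: obs=x cand={0,2} pick 2 [2->2 ok]
  25: obs=x cand={0,2} pick 2 [2->2 ok]
  26: obs=x cand={0,2} pick 2 [2->2 ok]

0,1,2,0,0,0,0,0,0,0,0,1,2,2,0,1,1,2,2,2,2,0,1,2,2,2,2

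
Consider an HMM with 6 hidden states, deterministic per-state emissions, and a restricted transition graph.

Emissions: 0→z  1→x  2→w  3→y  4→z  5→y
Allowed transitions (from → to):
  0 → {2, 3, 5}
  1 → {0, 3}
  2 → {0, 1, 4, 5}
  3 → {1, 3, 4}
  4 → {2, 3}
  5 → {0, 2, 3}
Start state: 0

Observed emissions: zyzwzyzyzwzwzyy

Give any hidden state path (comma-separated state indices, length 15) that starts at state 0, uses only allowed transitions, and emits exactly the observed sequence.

  0: obs=z cand={0,4} pick 0 [start]
  1: obs=y cand={3,5} pick 5 [0->5 ok]
  2: obs=z cand={0,4} pick 0 [5->0 ok]
  3: obs=w cand={2} pick 2 [0->2 ok]
  4: obs=z cand={0,4} pick 4 [2->4 ok]
  5: obs=y cand={3,5} pick 3 [4->3 ok]
  6: obs=z cand={0,4} pick 4 [3->4 ok]
  7: obs=y cand={3,5} pick 3 [4->3 ok]
  8: obs=z cand={0,4} pick 4 [3->4 ok]
  9: obs=w cand={2} pick 2 [4->2 ok]
  10: obs=z cand={0,4} pick 0 [2->0 ok]
  11: obs=w cand={2} pick 2 [0->2 ok]
  12: obs=z cand={0,4} pick 0 [2->0 ok]
  13: obs=y cand={3,5} pick 5 [0->5 ok]
  14: obs=y cand={3,5} pick 3 [5->3 ok]

0,5,0,2,4,3,4,3,4,2,0,2,0,5,3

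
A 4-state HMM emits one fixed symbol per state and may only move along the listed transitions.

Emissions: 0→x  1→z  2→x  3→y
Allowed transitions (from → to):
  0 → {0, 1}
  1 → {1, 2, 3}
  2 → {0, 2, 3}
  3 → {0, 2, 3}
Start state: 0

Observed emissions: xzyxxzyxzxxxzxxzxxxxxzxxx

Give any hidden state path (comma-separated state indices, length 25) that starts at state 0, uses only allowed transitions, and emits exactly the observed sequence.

  0: obs=x cand={0,2} pick 0 [start]
  1: obs=z cand={1} pick 1 [0->1 ok]
  2: obs=y cand={3} pick 3 [1->3 ok]
  3: obs=x cand={0,2} pick 0 [3->0 ok]
  4: obs=x cand={0,2} pick 0 [0->0 ok]
  5: obs=z cand={1} pick 1 [0->1 ok]
  6: obs=y cand={3} pick 3 [1->3 ok]
  7: obs=x cand={0,2} pick 0 [3->0 ok]
  8: obs=z cand={1} pick 1 [0->1 ok]
  9: obs=x cand={0,2} pick 2 [1->2 ok]
  10: obs=x cand={0,2} pick 2 [2->2 ok]
  11: obs=x cand={0,2} pick 0 [2->0 ok]
  12: obs=z cand={1} pick 1 [0->1 ok]
  13: obs=x cand={0,2} pick 2 [1->2 ok]
  14: obs=x cand={0,2} pick 0 [2->0 ok]
  15: obs=z cand={1} pick 1 [0->1 ok]
  16: obs=x cand={0,2} pick 2 [1->2 ok]
  17: obs=x cand={0,2} pick 2 [2->2 ok]
  18: obs=x cand={0,2} pick 2 [2->2 ok]
  19: obs=x cand={0,2} pick 0 [2->0 ok]
  20: obs=x cand={0,2} pick 0 [0->0 ok]
  21: obs=z cand={1} pick 1 [0->1 ok]
  22: obs=x cand={0,2} pick 2 [1->2 ok]
  23: obs=x cand={0,2} pick 0 [2->0 ok]
  24: obs=x cand={0,2} pick 0 [0->0 ok]

0,1,3,0,0,1,3,0,1,2,2,0,1,2,0,1,2,2,2,0,0,1,2,0,0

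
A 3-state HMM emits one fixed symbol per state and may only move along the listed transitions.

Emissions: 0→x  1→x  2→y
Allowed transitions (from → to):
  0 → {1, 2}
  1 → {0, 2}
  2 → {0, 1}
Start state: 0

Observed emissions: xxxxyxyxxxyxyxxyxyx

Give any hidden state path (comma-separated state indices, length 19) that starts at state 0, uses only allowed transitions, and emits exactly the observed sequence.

  t0 'x' -> {0,1}, take 0 (start)
  t1 'x' -> {0,1}, take 1 (0->1 ok)
  t2 'x' -> {0,1}, take 0 (1->0 ok)
  t3 'x' -> {0,1}, take 1 (0->1 ok)
  t4 'y' -> {2}, take 2 (1->2 ok)
  t5 'x' -> {0,1}, take 0 (2->0 ok)
  t6 'y' -> {2}, take 2 (0->2 ok)
  t7 'x' -> {0,1}, take 0 (2->0 ok)
  t8 'x' -> {0,1}, take 1 (0->1 ok)
  t9 'x' -> {0,1}, take 0 (1->0 ok)
  t10 'y' -> {2}, take 2 (0->2 ok)
  t11 'x' -> {0,1}, take 0 (2->0 ok)
  t12 'y' -> {2}, take 2 (0->2 ok)
  t13 'x' -> {0,1}, take 1 (2->1 ok)
  t14 'x' -> {0,1}, take 0 (1->0 ok)
  t15 'y' -> {2}, take 2 (0->2 ok)
  t16 'x' -> {0,1}, take 0 (2->0 ok)
  t17 'y' -> {2}, take 2 (0->2 ok)
  t18 'x' -> {0,1}, take 0 (2->0 ok)

0,1,0,1,2,0,2,0,1,0,2,0,2,1,0,2,0,2,0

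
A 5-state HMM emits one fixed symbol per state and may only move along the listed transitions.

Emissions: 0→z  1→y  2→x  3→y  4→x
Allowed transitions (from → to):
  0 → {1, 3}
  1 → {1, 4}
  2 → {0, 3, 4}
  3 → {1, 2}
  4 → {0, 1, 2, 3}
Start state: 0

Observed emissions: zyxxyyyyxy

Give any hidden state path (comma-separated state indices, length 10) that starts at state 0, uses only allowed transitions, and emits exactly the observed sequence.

0,3,2,4,1,1,1,1,4,3

  [0] z  {0}  => 0  start
  [1] y  {1,3}  => 3  0->3 ok
  [2] x  {2,4}  => 2  3->2 ok
  [3] x  {2,4}  => 4  2->4 ok
  [4] y  {1,3}  => 1  4->1 ok
  [5] y  {1,3}  => 1  1->1 ok
  [6] y  {1,3}  => 1  1->1 ok
  [7] y  {1,3}  => 1  1->1 ok
  [8] x  {2,4}  => 4  1->4 ok
  [9] y  {1,3}  => 3  4->3 ok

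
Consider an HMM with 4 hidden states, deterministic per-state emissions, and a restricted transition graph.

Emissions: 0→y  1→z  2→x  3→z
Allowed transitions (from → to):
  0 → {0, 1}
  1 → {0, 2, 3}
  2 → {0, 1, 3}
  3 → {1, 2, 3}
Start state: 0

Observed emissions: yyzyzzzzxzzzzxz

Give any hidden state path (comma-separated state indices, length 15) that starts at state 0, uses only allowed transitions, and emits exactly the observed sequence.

0,0,1,0,1,3,1,3,2,3,3,1,3,2,3

  0: obs=y cand={0} pick 0 [start]
  1: obs=y cand={0} pick 0 [0->0 ok]
  2: obs=z cand={1,3} pick 1 [0->1 ok]
  3: obs=y cand={0} pick 0 [1->0 ok]
  4: obs=z cand={1,3} pick 1 [0->1 ok]
  5: obs=z cand={1,3} pick 3 [1->3 ok]
  6: obs=z cand={1,3} pick 1 [3->1 ok]
  7: obs=z cand={1,3} pick 3 [1->3 ok]
  8: obs=x cand={2} pick 2 [3->2 ok]
  9: obs=z cand={1,3} pick 3 [2->3 ok]
  10: obs=z cand={1,3} pick 3 [3->3 ok]
  11: obs=z cand={1,3} pick 1 [3->1 ok]
  12: obs=z cand={1,3} pick 3 [1->3 ok]
  13: obs=x cand={2} pick 2 [3->2 ok]
  14: obs=z cand={1,3} pick 3 [2->3 ok]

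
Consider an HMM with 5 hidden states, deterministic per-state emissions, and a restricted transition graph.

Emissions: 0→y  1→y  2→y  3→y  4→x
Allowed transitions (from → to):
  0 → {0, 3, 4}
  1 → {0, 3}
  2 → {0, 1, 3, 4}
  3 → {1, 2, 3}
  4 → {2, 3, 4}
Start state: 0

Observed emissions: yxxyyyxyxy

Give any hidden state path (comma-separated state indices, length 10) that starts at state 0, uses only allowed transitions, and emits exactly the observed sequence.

  [0] y  {0,1,2,3}  => 0  start
  [1] x  {4}  => 4  0->4 ok
  [2] x  {4}  => 4  4->4 ok
  [3] y  {0,1,2,3}  => 3  4->3 ok
  [4] y  {0,1,2,3}  => 1  3->1 ok
  [5] y  {0,1,2,3}  => 0  1->0 ok
  [6] x  {4}  => 4  0->4 ok
  [7] y  {0,1,2,3}  => 2  4->2 ok
  [8] x  {4}  => 4  2->4 ok
  [9] y  {0,1,2,3}  => 3  4->3 ok

0,4,4,3,1,0,4,2,4,3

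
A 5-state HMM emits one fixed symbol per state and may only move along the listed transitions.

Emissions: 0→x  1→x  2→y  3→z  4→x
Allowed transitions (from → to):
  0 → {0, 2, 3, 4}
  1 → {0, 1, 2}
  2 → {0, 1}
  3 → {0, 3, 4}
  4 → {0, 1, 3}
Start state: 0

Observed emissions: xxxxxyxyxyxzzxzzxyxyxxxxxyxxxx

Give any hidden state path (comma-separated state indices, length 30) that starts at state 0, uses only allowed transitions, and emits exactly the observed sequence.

  [0] x  {0,1,4}  => 0  start
  [1] x  {0,1,4}  => 0  0->0 ok
  [2] x  {0,1,4}  => 4  0->4 ok
  [3] x  {0,1,4}  => 1  4->1 ok
  [4] x  {0,1,4}  => 1  1->1 ok
  [5] y  {2}  => 2  1->2 ok
  [6] x  {0,1,4}  => 1  2->1 ok
  [7] y  {2}  => 2  1->2 ok
  [8] x  {0,1,4}  => 1  2->1 ok
  [9] y  {2}  => 2  1->2 ok
  [10] x  {0,1,4}  => 0  2->0 ok
  [11] z  {3}  => 3  0->3 ok
  [12] z  {3}  => 3  3->3 ok
  [13] x  {0,1,4}  => 4  3->4 ok
  [14] z  {3}  => 3  4->3 ok
  [15] z  {3}  => 3  3->3 ok
  [16] x  {0,1,4}  => 0  3->0 ok
  [17] y  {2}  => 2  0->2 ok
  [18] x  {0,1,4}  => 0  2->0 ok
  [19] y  {2}  => 2  0->2 ok
  [20] x  {0,1,4}  => 0  2->0 ok
  [21] x  {0,1,4}  => 4  0->4 ok
  [22] x  {0,1,4}  => 0  4->0 ok
  [23] x  {0,1,4}  => 4  0->4 ok
  [24] x  {0,1,4}  => 0  4->0 ok
  [25] y  {2}  => 2  0->2 ok
  [26] x  {0,1,4}  => 1  2->1 ok
  [27] x  {0,1,4}  => 1  1->1 ok
  [28] x  {0,1,4}  => 0  1->0 ok
  [29] x  {0,1,4}  => 4  0->4 ok

0,0,4,1,1,2,1,2,1,2,0,3,3,4,3,3,0,2,0,2,0,4,0,4,0,2,1,1,0,4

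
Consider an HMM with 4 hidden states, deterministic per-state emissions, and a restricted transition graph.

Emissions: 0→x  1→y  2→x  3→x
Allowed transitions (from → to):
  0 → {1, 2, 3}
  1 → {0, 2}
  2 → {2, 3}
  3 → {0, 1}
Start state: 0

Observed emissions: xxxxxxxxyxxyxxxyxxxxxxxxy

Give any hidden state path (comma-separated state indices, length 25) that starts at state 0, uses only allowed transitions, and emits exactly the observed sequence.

0,3,0,3,0,2,2,3,1,0,3,1,0,3,0,1,2,3,0,3,0,3,0,3,1

  t0 'x' -> {0,2,3}, take 0 (start)
  t1 'x' -> {0,2,3}, take 3 (0->3 ok)
  t2 'x' -> {0,2,3}, take 0 (3->0 ok)
  t3 'x' -> {0,2,3}, take 3 (0->3 ok)
  t4 'x' -> {0,2,3}, take 0 (3->0 ok)
  t5 'x' -> {0,2,3}, take 2 (0->2 ok)
  t6 'x' -> {0,2,3}, take 2 (2->2 ok)
  t7 'x' -> {0,2,3}, take 3 (2->3 ok)
  t8 'y' -> {1}, take 1 (3->1 ok)
  t9 'x' -> {0,2,3}, take 0 (1->0 ok)
  t10 'x' -> {0,2,3}, take 3 (0->3 ok)
  t11 'y' -> {1}, take 1 (3->1 ok)
  t12 'x' -> {0,2,3}, take 0 (1->0 ok)
  t13 'x' -> {0,2,3}, take 3 (0->3 ok)
  t14 'x' -> {0,2,3}, take 0 (3->0 ok)
  t15 'y' -> {1}, take 1 (0->1 ok)
  t16 'x' -> {0,2,3}, take 2 (1->2 ok)
  t17 'x' -> {0,2,3}, take 3 (2->3 ok)
  t18 'x' -> {0,2,3}, take 0 (3->0 ok)
  t19 'x' -> {0,2,3}, take 3 (0->3 ok)
  t20 'x' -> {0,2,3}, take 0 (3->0 ok)
  t21 'x' -> {0,2,3}, take 3 (0->3 ok)
  t22 'x' -> {0,2,3}, take 0 (3->0 ok)
  t23 'x' -> {0,2,3}, take 3 (0->3 ok)
  t24 'y' -> {1}, take 1 (3->1 ok)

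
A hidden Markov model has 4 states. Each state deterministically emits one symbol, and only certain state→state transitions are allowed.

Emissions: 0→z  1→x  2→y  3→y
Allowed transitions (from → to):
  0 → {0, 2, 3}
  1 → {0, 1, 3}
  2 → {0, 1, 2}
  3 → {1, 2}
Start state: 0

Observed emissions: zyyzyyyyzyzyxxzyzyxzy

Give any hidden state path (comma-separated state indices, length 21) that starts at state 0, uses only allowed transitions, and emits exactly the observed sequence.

  [0] z  {0}  => 0  start
  [1] y  {2,3}  => 3  0->3 ok
  [2] y  {2,3}  => 2  3->2 ok
  [3] z  {0}  => 0  2->0 ok
  [4] y  {2,3}  => 2  0->2 ok
  [5] y  {2,3}  => 2  2->2 ok
  [6] y  {2,3}  => 2  2->2 ok
  [7] y  {2,3}  => 2  2->2 ok
  [8] z  {0}  => 0  2->0 ok
  [9] y  {2,3}  => 2  0->2 ok
  [10] z  {0}  => 0  2->0 ok
  [11] y  {2,3}  => 3  0->3 ok
  [12] x  {1}  => 1  3->1 ok
  [13] x  {1}  => 1  1->1 ok
  [14] z  {0}  => 0  1->0 ok
  [15] y  {2,3}  => 2  0->2 ok
  [16] z  {0}  => 0  2->0 ok
  [17] y  {2,3}  => 2  0->2 ok
  [18] x  {1}  => 1  2->1 ok
  [19] z  {0}  => 0  1->0 ok
  [20] y  {2,3}  => 3  0->3 ok

0,3,2,0,2,2,2,2,0,2,0,3,1,1,0,2,0,2,1,0,3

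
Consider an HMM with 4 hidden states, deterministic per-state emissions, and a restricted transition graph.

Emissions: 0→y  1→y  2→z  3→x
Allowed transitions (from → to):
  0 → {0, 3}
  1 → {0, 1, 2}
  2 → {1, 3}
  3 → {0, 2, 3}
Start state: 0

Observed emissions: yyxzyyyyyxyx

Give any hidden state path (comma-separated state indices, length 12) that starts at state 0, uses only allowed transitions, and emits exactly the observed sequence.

0,0,3,2,1,1,1,1,0,3,0,3

  0: obs=y cand={0,1} pick 0 [start]
  1: obs=y cand={0,1} pick 0 [0->0 ok]
  2: obs=x cand={3} pick 3 [0->3 ok]
  3: obs=z cand={2} pick 2 [3->2 ok]
  4: obs=y cand={0,1} pick 1 [2->1 ok]
  5: obs=y cand={0,1} pick 1 [1->1 ok]
  6: obs=y cand={0,1} pick 1 [1->1 ok]
  7: obs=y cand={0,1} pick 1 [1->1 ok]
  8: obs=y cand={0,1} pick 0 [1->0 ok]
  9: obs=x cand={3} pick 3 [0->3 ok]
  10: obs=y cand={0,1} pick 0 [3->0 ok]
  11: obs=x cand={3} pick 3 [0->3 ok]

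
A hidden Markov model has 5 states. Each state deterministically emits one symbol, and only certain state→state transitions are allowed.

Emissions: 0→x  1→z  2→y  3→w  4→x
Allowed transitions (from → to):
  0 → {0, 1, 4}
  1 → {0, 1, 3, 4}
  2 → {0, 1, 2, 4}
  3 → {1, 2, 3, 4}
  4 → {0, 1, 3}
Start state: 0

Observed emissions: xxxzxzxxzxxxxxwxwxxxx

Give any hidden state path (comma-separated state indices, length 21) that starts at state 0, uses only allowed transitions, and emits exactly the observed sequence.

  pos 0: x in {0,4}, choose 0; start
  pos 1: x in {0,4}, choose 4; 0->4 ok
  pos 2: x in {0,4}, choose 0; 4->0 ok
  pos 3: z in {1}, choose 1; 0->1 ok
  pos 4: x in {0,4}, choose 4; 1->4 ok
  pos 5: z in {1}, choose 1; 4->1 ok
  pos 6: x in {0,4}, choose 0; 1->0 ok
  pos 7: x in {0,4}, choose 4; 0->4 ok
  pos 8: z in {1}, choose 1; 4->1 ok
  pos 9: x in {0,4}, choose 0; 1->0 ok
  pos 10: x in {0,4}, choose 0; 0->0 ok
  pos 11: x in {0,4}, choose 0; 0->0 ok
  pos 12: x in {0,4}, choose 0; 0->0 ok
  pos 13: x in {0,4}, choose 4; 0->4 ok
  pos 14: w in {3}, choose 3; 4->3 ok
  pos 15: x in {0,4}, choose 4; 3->4 ok
  pos 16: w in {3}, choose 3; 4->3 ok
  pos 17: x in {0,4}, choose 4; 3->4 ok
  pos 18: x in {0,4}, choose 0; 4->0 ok
  pos 19: x in {0,4}, choose 4; 0->4 ok
  pos 20: x in {0,4}, choose 0; 4->0 ok

0,4,0,1,4,1,0,4,1,0,0,0,0,4,3,4,3,4,0,4,0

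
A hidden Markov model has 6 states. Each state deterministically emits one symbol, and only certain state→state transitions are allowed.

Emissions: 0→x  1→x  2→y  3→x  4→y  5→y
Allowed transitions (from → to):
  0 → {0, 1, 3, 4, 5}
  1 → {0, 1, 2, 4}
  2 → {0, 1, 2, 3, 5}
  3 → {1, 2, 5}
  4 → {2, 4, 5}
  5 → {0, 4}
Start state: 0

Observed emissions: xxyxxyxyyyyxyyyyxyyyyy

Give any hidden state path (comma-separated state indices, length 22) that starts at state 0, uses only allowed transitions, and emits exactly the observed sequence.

  pos 0: x in {0,1,3}, choose 0; start
  pos 1: x in {0,1,3}, choose 3; 0->3 ok
  pos 2: y in {2,4,5}, choose 5; 3->5 ok
  pos 3: x in {0,1,3}, choose 0; 5->0 ok
  pos 4: x in {0,1,3}, choose 1; 0->1 ok
  pos 5: y in {2,4,5}, choose 2; 1->2 ok
  pos 6: x in {0,1,3}, choose 1; 2->1 ok
  pos 7: y in {2,4,5}, choose 2; 1->2 ok
  pos 8: y in {2,4,5}, choose 5; 2->5 ok
  pos 9: y in {2,4,5}, choose 4; 5->4 ok
  pos 10: y in {2,4,5}, choose 2; 4->2 ok
  pos 11: x in {0,1,3}, choose 0; 2->0 ok
  pos 12: y in {2,4,5}, choose 5; 0->5 ok
  pos 13: y in {2,4,5}, choose 4; 5->4 ok
  pos 14: y in {2,4,5}, choose 4; 4->4 ok
  pos 15: y in {2,4,5}, choose 2; 4->2 ok
  pos 16: x in {0,1,3}, choose 0; 2->0 ok
  pos 17: y in {2,4,5}, choose 4; 0->4 ok
  pos 18: y in {2,4,5}, choose 5; 4->5 ok
  pos 19: y in {2,4,5}, choose 4; 5->4 ok
  pos 20: y in {2,4,5}, choose 4; 4->4 ok
  pos 21: y in {2,4,5}, choose 4; 4->4 ok

0,3,5,0,1,2,1,2,5,4,2,0,5,4,4,2,0,4,5,4,4,4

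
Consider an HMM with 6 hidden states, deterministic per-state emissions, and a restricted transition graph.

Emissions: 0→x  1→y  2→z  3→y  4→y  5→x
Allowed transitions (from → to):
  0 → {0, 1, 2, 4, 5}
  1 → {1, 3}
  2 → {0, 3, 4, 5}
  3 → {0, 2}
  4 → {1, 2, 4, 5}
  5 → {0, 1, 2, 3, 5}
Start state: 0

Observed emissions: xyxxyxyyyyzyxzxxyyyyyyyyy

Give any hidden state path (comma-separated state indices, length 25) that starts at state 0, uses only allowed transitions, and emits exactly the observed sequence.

  0: obs=x cand={0,5} pick 0 [start]
  1: obs=y cand={1,3,4} pick 4 [0->4 ok]
  2: obs=x cand={0,5} pick 5 [4->5 ok]
  3: obs=x cand={0,5} pick 5 [5->5 ok]
  4: obs=y cand={1,3,4} pick 3 [5->3 ok]
  5: obs=x cand={0,5} pick 0 [3->0 ok]
  6: obs=y cand={1,3,4} pick 1 [0->1 ok]
  7: obs=y cand={1,3,4} pick 1 [1->1 ok]
  8: obs=y cand={1,3,4} pick 1 [1->1 ok]
  9: obs=y cand={1,3,4} pick 3 [1->3 ok]
  10: obs=z cand={2} pick 2 [3->2 ok]
  11: obs=y cand={1,3,4} pick 4 [2->4 ok]
  12: obs=x cand={0,5} pick 5 [4->5 ok]
  13: obs=z cand={2} pick 2 [5->2 ok]
  14: obs=x cand={0,5} pick 5 [2->5 ok]
  15: obs=x cand={0,5} pick 0 [5->0 ok]
  16: obs=y cand={1,3,4} pick 4 [0->4 ok]
  17: obs=y cand={1,3,4} pick 4 [4->4 ok]
  18: obs=y cand={1,3,4} pick 4 [4->4 ok]
  19: obs=y cand={1,3,4} pick 1 [4->1 ok]
  20: obs=y cand={1,3,4} pick 1 [1->1 ok]
  21: obs=y cand={1,3,4} pick 1 [1->1 ok]
  22: obs=y cand={1,3,4} pick 1 [1->1 ok]
  23: obs=y cand={1,3,4} pick 1 [1->1 ok]
  24: obs=y cand={1,3,4} pick 1 [1->1 ok]

0,4,5,5,3,0,1,1,1,3,2,4,5,2,5,0,4,4,4,1,1,1,1,1,1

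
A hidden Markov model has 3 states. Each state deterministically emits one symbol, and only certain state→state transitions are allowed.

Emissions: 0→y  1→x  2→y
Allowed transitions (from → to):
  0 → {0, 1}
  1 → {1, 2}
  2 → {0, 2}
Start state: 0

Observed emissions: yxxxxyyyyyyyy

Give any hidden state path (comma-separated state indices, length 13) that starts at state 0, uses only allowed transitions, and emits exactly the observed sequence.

0,1,1,1,1,2,2,2,2,2,0,0,0

  t0 'y' -> {0,2}, take 0 (start)
  t1 'x' -> {1}, take 1 (0->1 ok)
  t2 'x' -> {1}, take 1 (1->1 ok)
  t3 'x' -> {1}, take 1 (1->1 ok)
  t4 'x' -> {1}, take 1 (1->1 ok)
  t5 'y' -> {0,2}, take 2 (1->2 ok)
  t6 'y' -> {0,2}, take 2 (2->2 ok)
  t7 'y' -> {0,2}, take 2 (2->2 ok)
  t8 'y' -> {0,2}, take 2 (2->2 ok)
  t9 'y' -> {0,2}, take 2 (2->2 ok)
  t10 'y' -> {0,2}, take 0 (2->0 ok)
  t11 'y' -> {0,2}, take 0 (0->0 ok)
  t12 'y' -> {0,2}, take 0 (0->0 ok)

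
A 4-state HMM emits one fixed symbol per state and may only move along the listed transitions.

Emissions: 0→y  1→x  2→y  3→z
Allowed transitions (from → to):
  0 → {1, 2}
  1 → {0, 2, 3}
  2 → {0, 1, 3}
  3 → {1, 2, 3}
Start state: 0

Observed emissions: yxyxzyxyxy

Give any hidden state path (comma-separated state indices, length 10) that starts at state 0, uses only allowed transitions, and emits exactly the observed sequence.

0,1,2,1,3,2,1,0,1,0

  [0] y  {0,2}  => 0  start
  [1] x  {1}  => 1  0->1 ok
  [2] y  {0,2}  => 2  1->2 ok
  [3] x  {1}  => 1  2->1 ok
  [4] z  {3}  => 3  1->3 ok
  [5] y  {0,2}  => 2  3->2 ok
  [6] x  {1}  => 1  2->1 ok
  [7] y  {0,2}  => 0  1->0 ok
  [8] x  {1}  => 1  0->1 ok
  [9] y  {0,2}  => 0  1->0 ok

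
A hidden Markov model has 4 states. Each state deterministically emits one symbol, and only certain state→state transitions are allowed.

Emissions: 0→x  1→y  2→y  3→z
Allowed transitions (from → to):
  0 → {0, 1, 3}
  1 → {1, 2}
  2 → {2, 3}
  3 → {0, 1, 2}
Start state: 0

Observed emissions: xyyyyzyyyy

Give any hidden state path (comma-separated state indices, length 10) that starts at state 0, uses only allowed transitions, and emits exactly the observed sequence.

0,1,1,1,2,3,2,2,2,2

  0: obs=x cand={0} pick 0 [start]
  1: obs=y cand={1,2} pick 1 [0->1 ok]
  2: obs=y cand={1,2} pick 1 [1->1 ok]
  3: obs=y cand={1,2} pick 1 [1->1 ok]
  4: obs=y cand={1,2} pick 2 [1->2 ok]
  5: obs=z cand={3} pick 3 [2->3 ok]
  6: obs=y cand={1,2} pick 2 [3->2 ok]
  7: obs=y cand={1,2} pick 2 [2->2 ok]
  8: obs=y cand={1,2} pick 2 [2->2 ok]
  9: obs=y cand={1,2} pick 2 [2->2 ok]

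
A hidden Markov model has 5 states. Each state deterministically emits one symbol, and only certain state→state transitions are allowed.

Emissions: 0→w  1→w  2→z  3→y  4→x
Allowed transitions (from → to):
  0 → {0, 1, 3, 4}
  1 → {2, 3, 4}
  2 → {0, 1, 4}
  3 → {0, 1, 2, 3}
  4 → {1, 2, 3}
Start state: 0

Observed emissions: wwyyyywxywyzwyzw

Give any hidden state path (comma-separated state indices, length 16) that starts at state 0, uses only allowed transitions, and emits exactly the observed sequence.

0,0,3,3,3,3,0,4,3,1,3,2,0,3,2,0

  0: obs=w cand={0,1} pick 0 [start]
  1: obs=w cand={0,1} pick 0 [0->0 ok]
  2: obs=y cand={3} pick 3 [0->3 ok]
  3: obs=y cand={3} pick 3 [3->3 ok]
  4: obs=y cand={3} pick 3 [3->3 ok]
  5: obs=y cand={3} pick 3 [3->3 ok]
  6: obs=w cand={0,1} pick 0 [3->0 ok]
  7: obs=x cand={4} pick 4 [0->4 ok]
  8: obs=y cand={3} pick 3 [4->3 ok]
  9: obs=w cand={0,1} pick 1 [3->1 ok]
  10: obs=y cand={3} pick 3 [1->3 ok]
  11: obs=z cand={2} pick 2 [3->2 ok]
  12: obs=w cand={0,1} pick 0 [2->0 ok]
  13: obs=y cand={3} pick 3 [0->3 ok]
  14: obs=z cand={2} pick 2 [3->2 ok]
  15: obs=w cand={0,1} pick 0 [2->0 ok]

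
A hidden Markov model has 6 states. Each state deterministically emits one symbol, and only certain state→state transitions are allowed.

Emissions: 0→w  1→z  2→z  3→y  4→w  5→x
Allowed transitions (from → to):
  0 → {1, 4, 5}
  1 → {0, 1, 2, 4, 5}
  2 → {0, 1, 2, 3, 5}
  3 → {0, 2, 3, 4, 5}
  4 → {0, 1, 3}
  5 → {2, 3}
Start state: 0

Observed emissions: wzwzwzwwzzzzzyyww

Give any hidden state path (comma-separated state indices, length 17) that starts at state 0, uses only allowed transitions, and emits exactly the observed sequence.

  [0] w  {0,4}  => 0  start
  [1] z  {1,2}  => 1  0->1 ok
  [2] w  {0,4}  => 4  1->4 ok
  [3] z  {1,2}  => 1  4->1 ok
  [4] w  {0,4}  => 4  1->4 ok
  [5] z  {1,2}  => 1  4->1 ok
  [6] w  {0,4}  => 4  1->4 ok
  [7] w  {0,4}  => 0  4->0 ok
  [8] z  {1,2}  => 1  0->1 ok
  [9] z  {1,2}  => 1  1->1 ok
  [10] z  {1,2}  => 2  1->2 ok
  [11] z  {1,2}  => 1  2->1 ok
  [12] z  {1,2}  => 2  1->2 ok
  [13] y  {3}  => 3  2->3 ok
  [14] y  {3}  => 3  3->3 ok
  [15] w  {0,4}  => 0  3->0 ok
  [16] w  {0,4}  => 4  0->4 ok

0,1,4,1,4,1,4,0,1,1,2,1,2,3,3,0,4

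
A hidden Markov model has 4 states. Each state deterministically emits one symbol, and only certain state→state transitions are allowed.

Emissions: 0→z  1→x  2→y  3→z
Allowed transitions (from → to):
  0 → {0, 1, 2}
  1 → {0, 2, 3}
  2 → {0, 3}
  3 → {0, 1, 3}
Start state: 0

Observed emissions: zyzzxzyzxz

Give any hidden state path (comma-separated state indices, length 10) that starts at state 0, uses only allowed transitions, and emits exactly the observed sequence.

0,2,3,3,1,0,2,3,1,0

  t0 'z' -> {0,3}, take 0 (start)
  t1 'y' -> {2}, take 2 (0->2 ok)
  t2 'z' -> {0,3}, take 3 (2->3 ok)
  t3 'z' -> {0,3}, take 3 (3->3 ok)
  t4 'x' -> {1}, take 1 (3->1 ok)
  t5 'z' -> {0,3}, take 0 (1->0 ok)
  t6 'y' -> {2}, take 2 (0->2 ok)
  t7 'z' -> {0,3}, take 3 (2->3 ok)
  t8 'x' -> {1}, take 1 (3->1 ok)
  t9 'z' -> {0,3}, take 0 (1->0 ok)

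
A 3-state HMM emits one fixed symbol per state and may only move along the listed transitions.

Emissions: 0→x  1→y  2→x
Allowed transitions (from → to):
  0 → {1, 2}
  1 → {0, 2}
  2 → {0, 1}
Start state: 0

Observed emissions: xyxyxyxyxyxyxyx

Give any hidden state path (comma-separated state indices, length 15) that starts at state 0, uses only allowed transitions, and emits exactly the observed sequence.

0,1,2,1,0,1,0,1,2,1,0,1,2,1,2

  [0] x  {0,2}  => 0  start
  [1] y  {1}  => 1  0->1 ok
  [2] x  {0,2}  => 2  1->2 ok
  [3] y  {1}  => 1  2->1 ok
  [4] x  {0,2}  => 0  1->0 ok
  [5] y  {1}  => 1  0->1 ok
  [6] x  {0,2}  => 0  1->0 ok
  [7] y  {1}  => 1  0->1 ok
  [8] x  {0,2}  => 2  1->2 ok
  [9] y  {1}  => 1  2->1 ok
  [10] x  {0,2}  => 0  1->0 ok
  [11] y  {1}  => 1  0->1 ok
  [12] x  {0,2}  => 2  1->2 ok
  [13] y  {1}  => 1  2->1 ok
  [14] x  {0,2}  => 2  1->2 ok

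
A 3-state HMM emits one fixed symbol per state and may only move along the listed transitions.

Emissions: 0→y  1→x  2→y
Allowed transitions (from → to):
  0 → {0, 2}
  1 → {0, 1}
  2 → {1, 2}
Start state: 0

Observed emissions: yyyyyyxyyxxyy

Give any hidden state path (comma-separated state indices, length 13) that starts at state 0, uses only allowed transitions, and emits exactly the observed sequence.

  0: obs=y cand={0,2} pick 0 [start]
  1: obs=y cand={0,2} pick 0 [0->0 ok]
  2: obs=y cand={0,2} pick 2 [0->2 ok]
  3: obs=y cand={0,2} pick 2 [2->2 ok]
  4: obs=y cand={0,2} pick 2 [2->2 ok]
  5: obs=y cand={0,2} pick 2 [2->2 ok]
  6: obs=x cand={1} pick 1 [2->1 ok]
  7: obs=y cand={0,2} pick 0 [1->0 ok]
  8: obs=y cand={0,2} pick 2 [0->2 ok]
  9: obs=x cand={1} pick 1 [2->1 ok]
  10: obs=x cand={1} pick 1 [1->1 ok]
  11: obs=y cand={0,2} pick 0 [1->0 ok]
  12: obs=y cand={0,2} pick 2 [0->2 ok]

0,0,2,2,2,2,1,0,2,1,1,0,2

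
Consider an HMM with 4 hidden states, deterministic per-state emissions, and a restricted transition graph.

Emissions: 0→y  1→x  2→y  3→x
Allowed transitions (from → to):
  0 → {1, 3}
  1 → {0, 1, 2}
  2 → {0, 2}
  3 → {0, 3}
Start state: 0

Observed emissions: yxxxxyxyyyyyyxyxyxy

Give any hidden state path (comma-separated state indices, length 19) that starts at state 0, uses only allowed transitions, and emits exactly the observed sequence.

0,1,1,1,1,0,1,2,2,2,2,2,0,3,0,1,0,1,2

  t0 'y' -> {0,2}, take 0 (start)
  t1 'x' -> {1,3}, take 1 (0->1 ok)
  t2 'x' -> {1,3}, take 1 (1->1 ok)
  t3 'x' -> {1,3}, take 1 (1->1 ok)
  t4 'x' -> {1,3}, take 1 (1->1 ok)
  t5 'y' -> {0,2}, take 0 (1->0 ok)
  t6 'x' -> {1,3}, take 1 (0->1 ok)
  t7 'y' -> {0,2}, take 2 (1->2 ok)
  t8 'y' -> {0,2}, take 2 (2->2 ok)
  t9 'y' -> {0,2}, take 2 (2->2 ok)
  t10 'y' -> {0,2}, take 2 (2->2 ok)
  t11 'y' -> {0,2}, take 2 (2->2 ok)
  t12 'y' -> {0,2}, take 0 (2->0 ok)
  t13 'x' -> {1,3}, take 3 (0->3 ok)
  t14 'y' -> {0,2}, take 0 (3->0 ok)
  t15 'x' -> {1,3}, take 1 (0->1 ok)
  t16 'y' -> {0,2}, take 0 (1->0 ok)
  t17 'x' -> {1,3}, take 1 (0->1 ok)
  t18 'y' -> {0,2}, take 2 (1->2 ok)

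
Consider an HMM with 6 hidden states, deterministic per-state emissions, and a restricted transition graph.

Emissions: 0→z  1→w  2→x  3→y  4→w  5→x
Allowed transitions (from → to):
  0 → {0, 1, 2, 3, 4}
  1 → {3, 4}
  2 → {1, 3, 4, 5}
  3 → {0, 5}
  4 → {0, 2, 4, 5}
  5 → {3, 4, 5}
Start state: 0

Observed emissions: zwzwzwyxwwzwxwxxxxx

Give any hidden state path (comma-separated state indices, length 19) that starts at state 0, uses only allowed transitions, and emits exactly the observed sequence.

  [0] z  {0}  => 0  start
  [1] w  {1,4}  => 4  0->4 ok
  [2] z  {0}  => 0  4->0 ok
  [3] w  {1,4}  => 4  0->4 ok
  [4] z  {0}  => 0  4->0 ok
  [5] w  {1,4}  => 1  0->1 ok
  [6] y  {3}  => 3  1->3 ok
  [7] x  {2,5}  => 5  3->5 ok
  [8] w  {1,4}  => 4  5->4 ok
  [9] w  {1,4}  => 4  4->4 ok
  [10] z  {0}  => 0  4->0 ok
  [11] w  {1,4}  => 4  0->4 ok
  [12] x  {2,5}  => 5  4->5 ok
  [13] w  {1,4}  => 4  5->4 ok
  [14] x  {2,5}  => 2  4->2 ok
  [15] x  {2,5}  => 5  2->5 ok
  [16] x  {2,5}  => 5  5->5 ok
  [17] x  {2,5}  => 5  5->5 ok
  [18] x  {2,5}  => 5  5->5 ok

0,4,0,4,0,1,3,5,4,4,0,4,5,4,2,5,5,5,5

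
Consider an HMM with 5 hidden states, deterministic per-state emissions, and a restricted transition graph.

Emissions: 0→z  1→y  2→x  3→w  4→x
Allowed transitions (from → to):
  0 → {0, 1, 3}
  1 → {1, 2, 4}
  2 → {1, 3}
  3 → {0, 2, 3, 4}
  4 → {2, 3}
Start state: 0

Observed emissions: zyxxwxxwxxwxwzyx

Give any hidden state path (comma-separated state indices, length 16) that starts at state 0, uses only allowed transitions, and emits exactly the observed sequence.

  0: obs=z cand={0} pick 0 [start]
  1: obs=y cand={1} pick 1 [0->1 ok]
  2: obs=x cand={2,4} pick 4 [1->4 ok]
  3: obs=x cand={2,4} pick 2 [4->2 ok]
  4: obs=w cand={3} pick 3 [2->3 ok]
  5: obs=x cand={2,4} pick 4 [3->4 ok]
  6: obs=x cand={2,4} pick 2 [4->2 ok]
  7: obs=w cand={3} pick 3 [2->3 ok]
  8: obs=x cand={2,4} pick 4 [3->4 ok]
  9: obs=x cand={2,4} pick 2 [4->2 ok]
  10: obs=w cand={3} pick 3 [2->3 ok]
  11: obs=x cand={2,4} pick 2 [3->2 ok]
  12: obs=w cand={3} pick 3 [2->3 ok]
  13: obs=z cand={0} pick 0 [3->0 ok]
  14: obs=y cand={1} pick 1 [0->1 ok]
  15: obs=x cand={2,4} pick 4 [1->4 ok]

0,1,4,2,3,4,2,3,4,2,3,2,3,0,1,4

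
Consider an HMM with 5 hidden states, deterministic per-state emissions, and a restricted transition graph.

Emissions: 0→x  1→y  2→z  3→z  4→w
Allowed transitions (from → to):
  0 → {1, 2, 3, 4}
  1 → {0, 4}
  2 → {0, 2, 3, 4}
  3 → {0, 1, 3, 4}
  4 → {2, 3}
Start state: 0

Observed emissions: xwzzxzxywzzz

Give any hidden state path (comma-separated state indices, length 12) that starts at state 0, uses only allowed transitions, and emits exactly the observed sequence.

0,4,2,2,0,2,0,1,4,2,2,3

  [0] x  {0}  => 0  start
  [1] w  {4}  => 4  0->4 ok
  [2] z  {2,3}  => 2  4->2 ok
  [3] z  {2,3}  => 2  2->2 ok
  [4] x  {0}  => 0  2->0 ok
  [5] z  {2,3}  => 2  0->2 ok
  [6] x  {0}  => 0  2->0 ok
  [7] y  {1}  => 1  0->1 ok
  [8] w  {4}  => 4  1->4 ok
  [9] z  {2,3}  => 2  4->2 ok
  [10] z  {2,3}  => 2  2->2 ok
  [11] z  {2,3}  => 3  2->3 ok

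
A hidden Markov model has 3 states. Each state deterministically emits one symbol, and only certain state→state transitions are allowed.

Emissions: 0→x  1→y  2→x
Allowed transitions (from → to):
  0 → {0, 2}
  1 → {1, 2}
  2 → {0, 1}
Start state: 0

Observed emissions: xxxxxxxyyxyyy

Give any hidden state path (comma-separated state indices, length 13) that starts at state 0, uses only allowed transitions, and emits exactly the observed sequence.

0,0,0,2,0,0,2,1,1,2,1,1,1

  t0 'x' -> {0,2}, take 0 (start)
  t1 'x' -> {0,2}, take 0 (0->0 ok)
  t2 'x' -> {0,2}, take 0 (0->0 ok)
  t3 'x' -> {0,2}, take 2 (0->2 ok)
  t4 'x' -> {0,2}, take 0 (2->0 ok)
  t5 'x' -> {0,2}, take 0 (0->0 ok)
  t6 'x' -> {0,2}, take 2 (0->2 ok)
  t7 'y' -> {1}, take 1 (2->1 ok)
  t8 'y' -> {1}, take 1 (1->1 ok)
  t9 'x' -> {0,2}, take 2 (1->2 ok)
  t10 'y' -> {1}, take 1 (2->1 ok)
  t11 'y' -> {1}, take 1 (1->1 ok)
  t12 'y' -> {1}, take 1 (1->1 ok)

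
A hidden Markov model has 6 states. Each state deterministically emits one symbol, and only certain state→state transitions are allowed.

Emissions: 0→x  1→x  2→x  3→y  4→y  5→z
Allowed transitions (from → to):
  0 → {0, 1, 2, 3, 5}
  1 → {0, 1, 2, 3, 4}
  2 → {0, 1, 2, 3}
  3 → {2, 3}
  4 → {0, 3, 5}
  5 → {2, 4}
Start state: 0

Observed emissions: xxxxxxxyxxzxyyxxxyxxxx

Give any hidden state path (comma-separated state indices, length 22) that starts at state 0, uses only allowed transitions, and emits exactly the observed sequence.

0,0,1,1,2,2,2,3,2,0,5,2,3,3,2,2,1,3,2,0,0,0

  t0 'x' -> {0,1,2}, take 0 (start)
  t1 'x' -> {0,1,2}, take 0 (0->0 ok)
  t2 'x' -> {0,1,2}, take 1 (0->1 ok)
  t3 'x' -> {0,1,2}, take 1 (1->1 ok)
  t4 'x' -> {0,1,2}, take 2 (1->2 ok)
  t5 'x' -> {0,1,2}, take 2 (2->2 ok)
  t6 'x' -> {0,1,2}, take 2 (2->2 ok)
  t7 'y' -> {3,4}, take 3 (2->3 ok)
  t8 'x' -> {0,1,2}, take 2 (3->2 ok)
  t9 'x' -> {0,1,2}, take 0 (2->0 ok)
  t10 'z' -> {5}, take 5 (0->5 ok)
  t11 'x' -> {0,1,2}, take 2 (5->2 ok)
  t12 'y' -> {3,4}, take 3 (2->3 ok)
  t13 'y' -> {3,4}, take 3 (3->3 ok)
  t14 'x' -> {0,1,2}, take 2 (3->2 ok)
  t15 'x' -> {0,1,2}, take 2 (2->2 ok)
  t16 'x' -> {0,1,2}, take 1 (2->1 ok)
  t17 'y' -> {3,4}, take 3 (1->3 ok)
  t18 'x' -> {0,1,2}, take 2 (3->2 ok)
  t19 'x' -> {0,1,2}, take 0 (2->0 ok)
  t20 'x' -> {0,1,2}, take 0 (0->0 ok)
  t21 'x' -> {0,1,2}, take 0 (0->0 ok)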